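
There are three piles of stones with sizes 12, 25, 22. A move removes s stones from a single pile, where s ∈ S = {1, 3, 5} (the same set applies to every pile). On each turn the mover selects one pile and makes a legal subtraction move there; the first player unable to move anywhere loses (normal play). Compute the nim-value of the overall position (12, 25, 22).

All piles use S = {1, 3, 5}:
G(0) = 0
G(1) = mex{0} = 1
G(2) = mex{1} = 0
G(3) = mex{0,0} = 1
G(4) = mex{1,1} = 0
G(5) = mex{0,0,0} = 1
G(6) = mex{1,1,1} = 0
G(7) = mex{0,0,0} = 1
G(8) = mex{1,1,1} = 0
G(9) = mex{0,0,0} = 1
G(10) = mex{1,1,1} = 0
G(11) = mex{0,0,0} = 1
G(12) = mex{1,1,1} = 0
G(13) = mex{0,0,0} = 1
G(14) = mex{1,1,1} = 0
G(15) = mex{0,0,0} = 1
G(16) = mex{1,1,1} = 0
G(17) = mex{0,0,0} = 1
G(18) = mex{1,1,1} = 0
G(19) = mex{0,0,0} = 1
G(20) = mex{1,1,1} = 0
G(21) = mex{0,0,0} = 1
G(22) = mex{1,1,1} = 0
G(23) = mex{0,0,0} = 1
G(24) = mex{1,1,1} = 0
G(25) = mex{0,0,0} = 1
Pile A: G(12) = 0.
Pile B: G(25) = 1.
Pile C: G(22) = 0.
Combined Grundy value = 0 ⊕ 1 ⊕ 0 = 1.

1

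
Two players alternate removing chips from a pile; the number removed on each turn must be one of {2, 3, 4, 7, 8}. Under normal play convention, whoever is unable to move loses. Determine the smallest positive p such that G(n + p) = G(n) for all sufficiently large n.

11

G(0) = 0
G(1) = mex{} = 0
G(2) = mex{0} = 1
G(3) = mex{0,0} = 1
G(4) = mex{1,0,0} = 2
G(5) = mex{1,1,0} = 2
G(6) = mex{2,1,1} = 0
G(7) = mex{2,2,1,0} = 3
G(8) = mex{0,2,2,0,0} = 1
G(9) = mex{3,0,2,1,0} = 4
G(10) = mex{1,3,0,1,1} = 2
G(11) = mex{4,1,3,2,1} = 0
G(12) = mex{2,4,1,2,2} = 0
G(13) = mex{0,2,4,0,2} = 1
G(14) = mex{0,0,2,3,0} = 1
G(15) = mex{1,0,0,1,3} = 2
G(16) = mex{1,1,0,4,1} = 2
G(17) = mex{2,1,1,2,4} = 0
G(18) = mex{2,2,1,0,2} = 3
G(19) = mex{0,2,2,0,0} = 1
G(20) = mex{3,0,2,1,0} = 4
G(21) = mex{1,3,0,1,1} = 2
G(22) = mex{4,1,3,2,1} = 0
G(23) = mex{2,4,1,2,2} = 0
G(n+11) = G(n) holds for n = 0,…,7 (a full window of length max(S) = 8), so the sequence is purely periodic with period 11.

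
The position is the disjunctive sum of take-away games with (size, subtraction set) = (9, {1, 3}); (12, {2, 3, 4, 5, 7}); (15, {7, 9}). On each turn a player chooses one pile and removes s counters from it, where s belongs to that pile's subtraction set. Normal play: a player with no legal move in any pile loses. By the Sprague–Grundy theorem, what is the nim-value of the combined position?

2

Pile A, S = {1, 3}:
n : 0 1 2 3 4 5 6 7 8 9
G : 0 1 0 1 0 1 0 1 0 1
G_A(9) = 1.
Pile B, S = {2, 3, 4, 5, 7}:
G(0) = 0
G(1) = mex{} = 0
G(2) = mex{0} = 1
G(3) = mex{0,0} = 1
G(4) = mex{1,0,0} = 2
G(5) = mex{1,1,0,0} = 2
G(6) = mex{2,1,1,0} = 3
G(7) = mex{2,2,1,1,0} = 3
G(8) = mex{3,2,2,1,0} = 4
G(9) = mex{3,3,2,2,1} = 0
G(10) = mex{4,3,3,2,1} = 0
G(11) = mex{0,4,3,3,2} = 1
G(12) = mex{0,0,4,3,2} = 1
G_B(12) = 1.
Pile C, S = {7, 9}:
n :  0  1  2  3  4  5  6  7  8  9 10 11 12 13 14 15
G :  0  0  0  0  0  0  0  1  1  1  1  1  1  1  2  2
G_C(15) = 2.
Combined Grundy value = 1 ⊕ 1 ⊕ 2 = 2.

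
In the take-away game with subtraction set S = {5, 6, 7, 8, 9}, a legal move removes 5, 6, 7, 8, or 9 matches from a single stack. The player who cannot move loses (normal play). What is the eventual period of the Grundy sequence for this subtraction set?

n :  0  1  2  3  4  5  6  7  8  9 10 11 12 13 14 15 16 17 18 19 20 21 22 23 24 25 26 27 28 29
G :  0  0  0  0  0  1  1  1  1  1  2  2  2  2  0  0  0  0  0  1  1  1  1  1  2  2  2  2  0  0
G(n+14) = G(n) holds for n = 0,…,8 (a full window of length max(S) = 9), so the sequence is purely periodic with period 14.

14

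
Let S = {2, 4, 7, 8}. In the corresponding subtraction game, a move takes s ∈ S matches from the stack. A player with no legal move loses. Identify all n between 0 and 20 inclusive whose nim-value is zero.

G(0) = 0
G(1) = mex{} = 0
G(2) = mex{0} = 1
G(3) = mex{0} = 1
G(4) = mex{1,0} = 2
G(5) = mex{1,0} = 2
G(6) = mex{2,1} = 0
G(7) = mex{2,1,0} = 3
G(8) = mex{0,2,0,0} = 1
G(9) = mex{3,2,1,0} = 4
G(10) = mex{1,0,1,1} = 2
G(11) = mex{4,3,2,1} = 0
G(12) = mex{2,1,2,2} = 0
G(13) = mex{0,4,0,2} = 1
G(14) = mex{0,2,3,0} = 1
G(15) = mex{1,0,1,3} = 2
G(16) = mex{1,0,4,1} = 2
G(17) = mex{2,1,2,4} = 0
G(18) = mex{2,1,0,2} = 3
G(19) = mex{0,2,0,0} = 1
G(20) = mex{3,2,1,0} = 4
P-positions are exactly the n with G(n) = 0.

0, 1, 6, 11, 12, 17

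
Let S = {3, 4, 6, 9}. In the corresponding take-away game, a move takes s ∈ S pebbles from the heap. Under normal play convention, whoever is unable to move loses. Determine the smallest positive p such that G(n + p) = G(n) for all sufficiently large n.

n :  0  1  2  3  4  5  6  7  8  9 10 11 12 13 14 15 16 17 18 19 20 21 22 23 24 25
G :  0  0  0  1  1  1  2  2  2  3  3  3  0  0  0  1  1  1  2  2  2  3  3  3  0  0
G(n+12) = G(n) holds for n = 0,…,8 (a full window of length max(S) = 9), so the sequence is purely periodic with period 12.

12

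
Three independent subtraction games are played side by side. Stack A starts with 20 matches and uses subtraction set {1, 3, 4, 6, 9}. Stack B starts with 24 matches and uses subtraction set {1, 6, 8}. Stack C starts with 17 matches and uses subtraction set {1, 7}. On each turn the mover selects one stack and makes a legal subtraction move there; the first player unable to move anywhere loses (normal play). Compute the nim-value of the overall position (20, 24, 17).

Stack A, S = {1, 3, 4, 6, 9}:
n :  0  1  2  3  4  5  6  7  8  9 10 11 12 13 14 15 16 17 18 19 20
G :  0  1  0  1  2  3  2  0  1  4  3  2  0  1  0  1  2  3  2  0  1
G_A(20) = 1.
Stack B, S = {1, 6, 8}:
G(0) = 0
G(1) = mex{0} = 1
G(2) = mex{1} = 0
G(3) = mex{0} = 1
G(4) = mex{1} = 0
G(5) = mex{0} = 1
G(6) = mex{1,0} = 2
G(7) = mex{2,1} = 0
G(8) = mex{0,0,0} = 1
G(9) = mex{1,1,1} = 0
G(10) = mex{0,0,0} = 1
G(11) = mex{1,1,1} = 0
G(12) = mex{0,2,0} = 1
G(13) = mex{1,0,1} = 2
G(14) = mex{2,1,2} = 0
G(15) = mex{0,0,0} = 1
G(16) = mex{1,1,1} = 0
G(17) = mex{0,0,0} = 1
G(18) = mex{1,1,1} = 0
G(19) = mex{0,2,0} = 1
G(20) = mex{1,0,1} = 2
G(21) = mex{2,1,2} = 0
G(22) = mex{0,0,0} = 1
G(23) = mex{1,1,1} = 0
G(24) = mex{0,0,0} = 1
G_B(24) = 1.
Stack C, S = {1, 7}:
n :  0  1  2  3  4  5  6  7  8  9 10 11 12 13 14 15 16 17
G :  0  1  0  1  0  1  0  1  0  1  0  1  0  1  0  1  0  1
G_C(17) = 1.
Combined Grundy value = 1 ⊕ 1 ⊕ 1 = 1.

1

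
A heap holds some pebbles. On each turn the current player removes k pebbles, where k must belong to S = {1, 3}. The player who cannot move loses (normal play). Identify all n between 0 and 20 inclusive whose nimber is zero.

G(0) = 0
G(1) = mex{0} = 1
G(2) = mex{1} = 0
G(3) = mex{0,0} = 1
G(4) = mex{1,1} = 0
G(5) = mex{0,0} = 1
G(6) = mex{1,1} = 0
G(7) = mex{0,0} = 1
G(8) = mex{1,1} = 0
G(9) = mex{0,0} = 1
G(10) = mex{1,1} = 0
G(11) = mex{0,0} = 1
G(12) = mex{1,1} = 0
G(13) = mex{0,0} = 1
G(14) = mex{1,1} = 0
G(15) = mex{0,0} = 1
G(16) = mex{1,1} = 0
G(17) = mex{0,0} = 1
G(18) = mex{1,1} = 0
G(19) = mex{0,0} = 1
G(20) = mex{1,1} = 0
P-positions are exactly the n with G(n) = 0.

0, 2, 4, 6, 8, 10, 12, 14, 16, 18, 20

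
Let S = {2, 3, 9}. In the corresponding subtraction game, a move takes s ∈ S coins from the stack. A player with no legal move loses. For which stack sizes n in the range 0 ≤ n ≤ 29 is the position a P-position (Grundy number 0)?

0, 1, 5, 6, 11, 12, 16, 17, 22, 23, 27, 28

G(0) = 0
G(1) = mex{} = 0
G(2) = mex{0} = 1
G(3) = mex{0,0} = 1
G(4) = mex{1,0} = 2
G(5) = mex{1,1} = 0
G(6) = mex{2,1} = 0
G(7) = mex{0,2} = 1
G(8) = mex{0,0} = 1
G(9) = mex{1,0,0} = 2
G(10) = mex{1,1,0} = 2
G(11) = mex{2,1,1} = 0
G(12) = mex{2,2,1} = 0
G(13) = mex{0,2,2} = 1
G(14) = mex{0,0,0} = 1
G(15) = mex{1,0,0} = 2
G(16) = mex{1,1,1} = 0
G(17) = mex{2,1,1} = 0
G(18) = mex{0,2,2} = 1
G(19) = mex{0,0,2} = 1
G(20) = mex{1,0,0} = 2
G(21) = mex{1,1,0} = 2
G(22) = mex{2,1,1} = 0
G(23) = mex{2,2,1} = 0
G(24) = mex{0,2,2} = 1
G(25) = mex{0,0,0} = 1
G(26) = mex{1,0,0} = 2
G(27) = mex{1,1,1} = 0
G(28) = mex{2,1,1} = 0
G(29) = mex{0,2,2} = 1
P-positions are exactly the n with G(n) = 0.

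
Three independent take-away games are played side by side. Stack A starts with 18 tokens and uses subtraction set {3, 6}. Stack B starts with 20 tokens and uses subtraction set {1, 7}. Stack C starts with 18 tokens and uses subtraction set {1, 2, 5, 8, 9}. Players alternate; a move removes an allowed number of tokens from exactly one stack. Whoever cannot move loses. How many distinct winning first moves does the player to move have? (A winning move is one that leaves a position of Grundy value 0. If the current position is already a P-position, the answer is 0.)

Stack A, S = {3, 6}:
n :  0  1  2  3  4  5  6  7  8  9 10 11 12 13 14 15 16 17 18
G :  0  0  0  1  1  1  2  2  2  0  0  0  1  1  1  2  2  2  0
G_A(18) = 0.
Stack B, S = {1, 7}:
n :  0  1  2  3  4  5  6  7  8  9 10 11 12 13 14 15 16 17 18 19 20
G :  0  1  0  1  0  1  0  1  0  1  0  1  0  1  0  1  0  1  0  1  0
G_B(20) = 0.
Stack C, S = {1, 2, 5, 8, 9}:
G(0) = 0
G(1) = mex{0} = 1
G(2) = mex{1,0} = 2
G(3) = mex{2,1} = 0
G(4) = mex{0,2} = 1
G(5) = mex{1,0,0} = 2
G(6) = mex{2,1,1} = 0
G(7) = mex{0,2,2} = 1
G(8) = mex{1,0,0,0} = 2
G(9) = mex{2,1,1,1,0} = 3
G(10) = mex{3,2,2,2,1} = 0
G(11) = mex{0,3,0,0,2} = 1
G(12) = mex{1,0,1,1,0} = 2
G(13) = mex{2,1,2,2,1} = 0
G(14) = mex{0,2,3,0,2} = 1
G(15) = mex{1,0,0,1,0} = 2
G(16) = mex{2,1,1,2,1} = 0
G(17) = mex{0,2,2,3,2} = 1
G(18) = mex{1,0,0,0,3} = 2
G_C(18) = 2.
Combined Grundy value = 0 ⊕ 0 ⊕ 2 = 2.
A winning move leaves total XOR = 0, i.e. changes one component's Grundy value g to g ⊕ X where X is the current total.
Stack A: need g' = 0⊕2 = 2. Options: 18−3→G=2, 18−6→G=1. Hits: 1.
Stack B: need g' = 0⊕2 = 2. Options: 20−1→G=1, 20−7→G=1. Hits: 0.
Stack C: need g' = 2⊕2 = 0. Options: 18−1→G=1, 18−2→G=0, 18−5→G=0, 18−8→G=0, 18−9→G=3. Hits: 3.

4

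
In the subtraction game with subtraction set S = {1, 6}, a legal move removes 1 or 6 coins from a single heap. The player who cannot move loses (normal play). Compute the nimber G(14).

G(0) = 0
G(1) = mex{0} = 1
G(2) = mex{1} = 0
G(3) = mex{0} = 1
G(4) = mex{1} = 0
G(5) = mex{0} = 1
G(6) = mex{1,0} = 2
G(7) = mex{2,1} = 0
G(8) = mex{0,0} = 1
G(9) = mex{1,1} = 0
G(10) = mex{0,0} = 1
G(11) = mex{1,1} = 0
G(12) = mex{0,2} = 1
G(13) = mex{1,0} = 2
G(14) = mex{2,1} = 0

0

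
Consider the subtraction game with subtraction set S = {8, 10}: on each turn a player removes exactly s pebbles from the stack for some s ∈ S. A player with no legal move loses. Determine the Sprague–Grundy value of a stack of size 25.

n :  0  1  2  3  4  5  6  7  8  9 10 11 12 13 14 15 16 17 18 19 20 21 22 23 24 25
G :  0  0  0  0  0  0  0  0  1  1  1  1  1  1  1  1  2  2  0  0  0  0  0  0  0  0

0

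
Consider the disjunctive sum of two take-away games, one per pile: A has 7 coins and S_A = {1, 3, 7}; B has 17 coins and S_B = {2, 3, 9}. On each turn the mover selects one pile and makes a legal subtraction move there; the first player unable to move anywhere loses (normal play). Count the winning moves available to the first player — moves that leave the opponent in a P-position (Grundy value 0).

Pile A, S = {1, 3, 7}:
G(0) = 0
G(1) = mex{0} = 1
G(2) = mex{1} = 0
G(3) = mex{0,0} = 1
G(4) = mex{1,1} = 0
G(5) = mex{0,0} = 1
G(6) = mex{1,1} = 0
G(7) = mex{0,0,0} = 1
G_A(7) = 1.
Pile B, S = {2, 3, 9}:
G(0) = 0
G(1) = mex{} = 0
G(2) = mex{0} = 1
G(3) = mex{0,0} = 1
G(4) = mex{1,0} = 2
G(5) = mex{1,1} = 0
G(6) = mex{2,1} = 0
G(7) = mex{0,2} = 1
G(8) = mex{0,0} = 1
G(9) = mex{1,0,0} = 2
G(10) = mex{1,1,0} = 2
G(11) = mex{2,1,1} = 0
G(12) = mex{2,2,1} = 0
G(13) = mex{0,2,2} = 1
G(14) = mex{0,0,0} = 1
G(15) = mex{1,0,0} = 2
G(16) = mex{1,1,1} = 0
G(17) = mex{2,1,1} = 0
G_B(17) = 0.
Combined Grundy value = 1 ⊕ 0 = 1.
A winning move leaves total XOR = 0, i.e. changes one component's Grundy value g to g ⊕ X where X is the current total.
Pile A: need g' = 1⊕1 = 0. Options: 7−1→G=0, 7−3→G=0, 7−7→G=0. Hits: 3.
Pile B: need g' = 0⊕1 = 1. Options: 17−2→G=2, 17−3→G=1, 17−9→G=1. Hits: 2.

5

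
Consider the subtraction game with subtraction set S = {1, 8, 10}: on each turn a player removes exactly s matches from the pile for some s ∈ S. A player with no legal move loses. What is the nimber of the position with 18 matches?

0

n :  0  1  2  3  4  5  6  7  8  9 10 11 12 13 14 15 16 17 18
G :  0  1  0  1  0  1  0  1  2  0  1  0  1  0  1  0  1  2  0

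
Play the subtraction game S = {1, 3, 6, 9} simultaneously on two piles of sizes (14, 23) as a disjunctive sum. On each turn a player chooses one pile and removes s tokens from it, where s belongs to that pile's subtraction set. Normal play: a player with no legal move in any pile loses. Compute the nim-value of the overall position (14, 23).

All piles use S = {1, 3, 6, 9}:
n :  0  1  2  3  4  5  6  7  8  9 10 11 12 13 14 15 16 17 18 19 20 21 22 23
G :  0  1  0  1  0  1  2  3  2  3  2  3  0  1  0  1  0  1  2  3  2  3  2  3
Pile A: G(14) = 0.
Pile B: G(23) = 3.
Combined Grundy value = 0 ⊕ 3 = 3.

3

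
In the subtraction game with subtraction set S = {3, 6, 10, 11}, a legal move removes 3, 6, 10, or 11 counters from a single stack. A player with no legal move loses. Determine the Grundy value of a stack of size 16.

n :  0  1  2  3  4  5  6  7  8  9 10 11 12 13 14 15 16
G :  0  0  0  1  1  1  2  2  2  0  3  3  1  4  0  2  0

0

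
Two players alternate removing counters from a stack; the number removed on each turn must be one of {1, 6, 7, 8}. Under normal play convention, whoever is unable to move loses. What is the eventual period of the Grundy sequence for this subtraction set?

13

G(0) = 0
G(1) = mex{0} = 1
G(2) = mex{1} = 0
G(3) = mex{0} = 1
G(4) = mex{1} = 0
G(5) = mex{0} = 1
G(6) = mex{1,0} = 2
G(7) = mex{2,1,0} = 3
G(8) = mex{3,0,1,0} = 2
G(9) = mex{2,1,0,1} = 3
G(10) = mex{3,0,1,0} = 2
G(11) = mex{2,1,0,1} = 3
G(12) = mex{3,2,1,0} = 4
G(13) = mex{4,3,2,1} = 0
G(14) = mex{0,2,3,2} = 1
G(15) = mex{1,3,2,3} = 0
G(16) = mex{0,2,3,2} = 1
G(17) = mex{1,3,2,3} = 0
G(18) = mex{0,4,3,2} = 1
G(19) = mex{1,0,4,3} = 2
G(20) = mex{2,1,0,4} = 3
G(21) = mex{3,0,1,0} = 2
G(22) = mex{2,1,0,1} = 3
G(23) = mex{3,0,1,0} = 2
G(24) = mex{2,1,0,1} = 3
G(25) = mex{3,2,1,0} = 4
G(26) = mex{4,3,2,1} = 0
G(27) = mex{0,2,3,2} = 1
G(n+13) = G(n) holds for n = 0,…,7 (a full window of length max(S) = 8), so the sequence is purely periodic with period 13.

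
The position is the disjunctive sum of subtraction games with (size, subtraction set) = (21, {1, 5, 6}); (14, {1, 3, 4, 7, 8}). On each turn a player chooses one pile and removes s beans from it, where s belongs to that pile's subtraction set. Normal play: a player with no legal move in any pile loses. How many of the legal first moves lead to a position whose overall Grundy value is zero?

2

Pile A, S = {1, 5, 6}:
n :  0  1  2  3  4  5  6  7  8  9 10 11 12 13 14 15 16 17 18 19 20 21
G :  0  1  0  1  0  1  2  3  2  3  2  0  1  0  1  0  1  2  3  2  3  2
G_A(21) = 2.
Pile B, S = {1, 3, 4, 7, 8}:
G(0) = 0
G(1) = mex{0} = 1
G(2) = mex{1} = 0
G(3) = mex{0,0} = 1
G(4) = mex{1,1,0} = 2
G(5) = mex{2,0,1} = 3
G(6) = mex{3,1,0} = 2
G(7) = mex{2,2,1,0} = 3
G(8) = mex{3,3,2,1,0} = 4
G(9) = mex{4,2,3,0,1} = 5
G(10) = mex{5,3,2,1,0} = 4
G(11) = mex{4,4,3,2,1} = 0
G(12) = mex{0,5,4,3,2} = 1
G(13) = mex{1,4,5,2,3} = 0
G(14) = mex{0,0,4,3,2} = 1
G_B(14) = 1.
Combined Grundy value = 2 ⊕ 1 = 3.
A winning move leaves total XOR = 0, i.e. changes one component's Grundy value g to g ⊕ X where X is the current total.
Pile A: need g' = 2⊕3 = 1. Options: 21−1→G=3, 21−5→G=1, 21−6→G=0. Hits: 1.
Pile B: need g' = 1⊕3 = 2. Options: 14−1→G=0, 14−3→G=0, 14−4→G=4, 14−7→G=3, 14−8→G=2. Hits: 1.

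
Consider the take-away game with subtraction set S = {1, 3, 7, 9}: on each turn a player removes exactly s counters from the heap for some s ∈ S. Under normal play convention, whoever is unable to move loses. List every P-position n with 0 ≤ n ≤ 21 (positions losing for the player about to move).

n :  0  1  2  3  4  5  6  7  8  9 10 11 12 13 14 15 16 17 18 19 20 21
G :  0  1  0  1  0  1  0  1  0  1  0  1  0  1  0  1  0  1  0  1  0  1
P-positions are exactly the n with G(n) = 0.

0, 2, 4, 6, 8, 10, 12, 14, 16, 18, 20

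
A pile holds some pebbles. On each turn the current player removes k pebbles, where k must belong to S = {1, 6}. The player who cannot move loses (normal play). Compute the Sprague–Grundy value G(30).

G(0) = 0
G(1) = mex{0} = 1
G(2) = mex{1} = 0
G(3) = mex{0} = 1
G(4) = mex{1} = 0
G(5) = mex{0} = 1
G(6) = mex{1,0} = 2
G(7) = mex{2,1} = 0
G(8) = mex{0,0} = 1
G(9) = mex{1,1} = 0
G(10) = mex{0,0} = 1
G(11) = mex{1,1} = 0
G(12) = mex{0,2} = 1
G(13) = mex{1,0} = 2
G(14) = mex{2,1} = 0
G(15) = mex{0,0} = 1
G(16) = mex{1,1} = 0
G(17) = mex{0,0} = 1
G(18) = mex{1,1} = 0
G(19) = mex{0,2} = 1
G(20) = mex{1,0} = 2
G(21) = mex{2,1} = 0
G(22) = mex{0,0} = 1
G(23) = mex{1,1} = 0
G(24) = mex{0,0} = 1
G(25) = mex{1,1} = 0
G(26) = mex{0,2} = 1
G(27) = mex{1,0} = 2
G(28) = mex{2,1} = 0
G(29) = mex{0,0} = 1
G(30) = mex{1,1} = 0

0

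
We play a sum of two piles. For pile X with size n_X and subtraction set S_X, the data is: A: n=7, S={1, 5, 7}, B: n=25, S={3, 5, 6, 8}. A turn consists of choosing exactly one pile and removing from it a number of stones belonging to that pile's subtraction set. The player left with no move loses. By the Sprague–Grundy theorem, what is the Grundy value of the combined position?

0

Pile A, S = {1, 5, 7}:
n : 0 1 2 3 4 5 6 7
G : 0 1 0 1 0 1 0 1
G_A(7) = 1.
Pile B, S = {3, 5, 6, 8}:
G(0) = 0
G(1) = mex{} = 0
G(2) = mex{} = 0
G(3) = mex{0} = 1
G(4) = mex{0} = 1
G(5) = mex{0,0} = 1
G(6) = mex{1,0,0} = 2
G(7) = mex{1,0,0} = 2
G(8) = mex{1,1,0,0} = 2
G(9) = mex{2,1,1,0} = 3
G(10) = mex{2,1,1,0} = 3
G(11) = mex{2,2,1,1} = 0
G(12) = mex{3,2,2,1} = 0
G(13) = mex{3,2,2,1} = 0
G(14) = mex{0,3,2,2} = 1
G(15) = mex{0,3,3,2} = 1
G(16) = mex{0,0,3,2} = 1
G(17) = mex{1,0,0,3} = 2
G(18) = mex{1,0,0,3} = 2
G(19) = mex{1,1,0,0} = 2
G(20) = mex{2,1,1,0} = 3
G(21) = mex{2,1,1,0} = 3
G(22) = mex{2,2,1,1} = 0
G(23) = mex{3,2,2,1} = 0
G(24) = mex{3,2,2,1} = 0
G(25) = mex{0,3,2,2} = 1
G_B(25) = 1.
Combined Grundy value = 1 ⊕ 1 = 0.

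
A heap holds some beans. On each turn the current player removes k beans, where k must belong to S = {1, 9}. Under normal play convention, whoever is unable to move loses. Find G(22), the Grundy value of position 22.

0

n :  0  1  2  3  4  5  6  7  8  9 10 11 12 13 14 15 16 17 18 19 20 21 22
G :  0  1  0  1  0  1  0  1  0  1  0  1  0  1  0  1  0  1  0  1  0  1  0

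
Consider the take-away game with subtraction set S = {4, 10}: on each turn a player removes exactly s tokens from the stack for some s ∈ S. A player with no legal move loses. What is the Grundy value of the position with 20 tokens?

1

G(0) = 0
G(1) = mex{} = 0
G(2) = mex{} = 0
G(3) = mex{} = 0
G(4) = mex{0} = 1
G(5) = mex{0} = 1
G(6) = mex{0} = 1
G(7) = mex{0} = 1
G(8) = mex{1} = 0
G(9) = mex{1} = 0
G(10) = mex{1,0} = 2
G(11) = mex{1,0} = 2
G(12) = mex{0,0} = 1
G(13) = mex{0,0} = 1
G(14) = mex{2,1} = 0
G(15) = mex{2,1} = 0
G(16) = mex{1,1} = 0
G(17) = mex{1,1} = 0
G(18) = mex{0,0} = 1
G(19) = mex{0,0} = 1
G(20) = mex{0,2} = 1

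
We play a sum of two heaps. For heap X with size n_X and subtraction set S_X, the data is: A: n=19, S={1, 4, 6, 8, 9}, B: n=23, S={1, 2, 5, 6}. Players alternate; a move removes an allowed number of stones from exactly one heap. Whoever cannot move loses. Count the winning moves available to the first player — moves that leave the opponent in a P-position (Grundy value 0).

Heap A, S = {1, 4, 6, 8, 9}:
G(0) = 0
G(1) = mex{0} = 1
G(2) = mex{1} = 0
G(3) = mex{0} = 1
G(4) = mex{1,0} = 2
G(5) = mex{2,1} = 0
G(6) = mex{0,0,0} = 1
G(7) = mex{1,1,1} = 0
G(8) = mex{0,2,0,0} = 1
G(9) = mex{1,0,1,1,0} = 2
G(10) = mex{2,1,2,0,1} = 3
G(11) = mex{3,0,0,1,0} = 2
G(12) = mex{2,1,1,2,1} = 0
G(13) = mex{0,2,0,0,2} = 1
G(14) = mex{1,3,1,1,0} = 2
G(15) = mex{2,2,2,0,1} = 3
G(16) = mex{3,0,3,1,0} = 2
G(17) = mex{2,1,2,2,1} = 0
G(18) = mex{0,2,0,3,2} = 1
G(19) = mex{1,3,1,2,3} = 0
G_A(19) = 0.
Heap B, S = {1, 2, 5, 6}:
G(0) = 0
G(1) = mex{0} = 1
G(2) = mex{1,0} = 2
G(3) = mex{2,1} = 0
G(4) = mex{0,2} = 1
G(5) = mex{1,0,0} = 2
G(6) = mex{2,1,1,0} = 3
G(7) = mex{3,2,2,1} = 0
G(8) = mex{0,3,0,2} = 1
G(9) = mex{1,0,1,0} = 2
G(10) = mex{2,1,2,1} = 0
G(11) = mex{0,2,3,2} = 1
G(12) = mex{1,0,0,3} = 2
G(13) = mex{2,1,1,0} = 3
G(14) = mex{3,2,2,1} = 0
G(15) = mex{0,3,0,2} = 1
G(16) = mex{1,0,1,0} = 2
G(17) = mex{2,1,2,1} = 0
G(18) = mex{0,2,3,2} = 1
G(19) = mex{1,0,0,3} = 2
G(20) = mex{2,1,1,0} = 3
G(21) = mex{3,2,2,1} = 0
G(22) = mex{0,3,0,2} = 1
G(23) = mex{1,0,1,0} = 2
G_B(23) = 2.
Combined Grundy value = 0 ⊕ 2 = 2.
A winning move leaves total XOR = 0, i.e. changes one component's Grundy value g to g ⊕ X where X is the current total.
Heap A: need g' = 0⊕2 = 2. Options: 19−1→G=1, 19−4→G=3, 19−6→G=1, 19−8→G=2, 19−9→G=3. Hits: 1.
Heap B: need g' = 2⊕2 = 0. Options: 23−1→G=1, 23−2→G=0, 23−5→G=1, 23−6→G=0. Hits: 2.

3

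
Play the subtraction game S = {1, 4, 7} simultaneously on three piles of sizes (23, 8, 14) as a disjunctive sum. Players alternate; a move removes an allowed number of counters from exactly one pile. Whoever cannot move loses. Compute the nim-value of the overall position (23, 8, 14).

3

All piles use S = {1, 4, 7}:
n :  0  1  2  3  4  5  6  7  8  9 10 11 12 13 14 15 16 17 18 19 20 21 22 23
G :  0  1  0  1  2  0  1  2  0  1  0  1  2  0  1  2  0  1  0  1  2  0  1  2
Pile A: G(23) = 2.
Pile B: G(8) = 0.
Pile C: G(14) = 1.
Combined Grundy value = 2 ⊕ 0 ⊕ 1 = 3.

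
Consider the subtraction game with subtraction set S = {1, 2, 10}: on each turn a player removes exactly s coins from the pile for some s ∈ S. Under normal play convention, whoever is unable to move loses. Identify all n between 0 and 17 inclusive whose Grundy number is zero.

n :  0  1  2  3  4  5  6  7  8  9 10 11 12 13 14 15 16 17
G :  0  1  2  0  1  2  0  1  2  0  1  2  0  1  2  0  1  2
P-positions are exactly the n with G(n) = 0.

0, 3, 6, 9, 12, 15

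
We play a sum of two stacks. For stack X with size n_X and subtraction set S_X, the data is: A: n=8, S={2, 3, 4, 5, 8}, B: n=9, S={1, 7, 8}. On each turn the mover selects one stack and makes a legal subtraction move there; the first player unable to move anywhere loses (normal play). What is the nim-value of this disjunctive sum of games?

Stack A, S = {2, 3, 4, 5, 8}:
n : 0 1 2 3 4 5 6 7 8
G : 0 0 1 1 2 2 3 0 4
G_A(8) = 4.
Stack B, S = {1, 7, 8}:
G(0) = 0
G(1) = mex{0} = 1
G(2) = mex{1} = 0
G(3) = mex{0} = 1
G(4) = mex{1} = 0
G(5) = mex{0} = 1
G(6) = mex{1} = 0
G(7) = mex{0,0} = 1
G(8) = mex{1,1,0} = 2
G(9) = mex{2,0,1} = 3
G_B(9) = 3.
Combined Grundy value = 4 ⊕ 3 = 7.

7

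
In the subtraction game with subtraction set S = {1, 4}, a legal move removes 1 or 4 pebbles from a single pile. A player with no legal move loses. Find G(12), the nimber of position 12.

0

n :  0  1  2  3  4  5  6  7  8  9 10 11 12
G :  0  1  0  1  2  0  1  0  1  2  0  1  0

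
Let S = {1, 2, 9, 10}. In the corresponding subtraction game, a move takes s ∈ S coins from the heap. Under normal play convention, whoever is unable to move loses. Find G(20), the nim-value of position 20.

n :  0  1  2  3  4  5  6  7  8  9 10 11 12 13 14 15 16 17 18 19 20
G :  0  1  2  0  1  2  0  1  2  3  4  0  1  2  0  1  2  0  1  2  3

3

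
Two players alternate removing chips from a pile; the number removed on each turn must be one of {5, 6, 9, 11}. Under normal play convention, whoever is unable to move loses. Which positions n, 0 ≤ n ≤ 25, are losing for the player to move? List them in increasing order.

0, 1, 2, 3, 4, 16, 17, 18, 19, 20

G(0) = 0
G(1) = mex{} = 0
G(2) = mex{} = 0
G(3) = mex{} = 0
G(4) = mex{} = 0
G(5) = mex{0} = 1
G(6) = mex{0,0} = 1
G(7) = mex{0,0} = 1
G(8) = mex{0,0} = 1
G(9) = mex{0,0,0} = 1
G(10) = mex{1,0,0} = 2
G(11) = mex{1,1,0,0} = 2
G(12) = mex{1,1,0,0} = 2
G(13) = mex{1,1,0,0} = 2
G(14) = mex{1,1,1,0} = 2
G(15) = mex{2,1,1,0} = 3
G(16) = mex{2,2,1,1} = 0
G(17) = mex{2,2,1,1} = 0
G(18) = mex{2,2,1,1} = 0
G(19) = mex{2,2,2,1} = 0
G(20) = mex{3,2,2,1} = 0
G(21) = mex{0,3,2,2} = 1
G(22) = mex{0,0,2,2} = 1
G(23) = mex{0,0,2,2} = 1
G(24) = mex{0,0,3,2} = 1
G(25) = mex{0,0,0,2} = 1
P-positions are exactly the n with G(n) = 0.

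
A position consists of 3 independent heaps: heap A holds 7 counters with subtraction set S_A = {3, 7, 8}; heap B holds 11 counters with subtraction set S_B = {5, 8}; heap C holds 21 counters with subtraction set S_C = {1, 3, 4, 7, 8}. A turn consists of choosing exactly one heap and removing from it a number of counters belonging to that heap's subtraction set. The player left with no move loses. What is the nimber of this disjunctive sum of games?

Heap A, S = {3, 7, 8}:
n : 0 1 2 3 4 5 6 7
G : 0 0 0 1 1 1 0 2
G_A(7) = 2.
Heap B, S = {5, 8}:
G(0) = 0
G(1) = mex{} = 0
G(2) = mex{} = 0
G(3) = mex{} = 0
G(4) = mex{} = 0
G(5) = mex{0} = 1
G(6) = mex{0} = 1
G(7) = mex{0} = 1
G(8) = mex{0,0} = 1
G(9) = mex{0,0} = 1
G(10) = mex{1,0} = 2
G(11) = mex{1,0} = 2
G_B(11) = 2.
Heap C, S = {1, 3, 4, 7, 8}:
n :  0  1  2  3  4  5  6  7  8  9 10 11 12 13 14 15 16 17 18 19 20 21
G :  0  1  0  1  2  3  2  3  4  5  4  0  1  0  1  2  3  2  3  4  5  4
G_C(21) = 4.
Combined Grundy value = 2 ⊕ 2 ⊕ 4 = 4.

4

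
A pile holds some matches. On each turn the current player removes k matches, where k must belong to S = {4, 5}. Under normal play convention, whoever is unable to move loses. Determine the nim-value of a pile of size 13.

1

n :  0  1  2  3  4  5  6  7  8  9 10 11 12 13
G :  0  0  0  0  1  1  1  1  2  0  0  0  0  1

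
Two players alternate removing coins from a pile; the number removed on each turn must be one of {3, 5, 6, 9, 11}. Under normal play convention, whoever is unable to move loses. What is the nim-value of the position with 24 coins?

3

n :  0  1  2  3  4  5  6  7  8  9 10 11 12 13 14 15 16 17 18 19 20 21 22 23 24
G :  0  0  0  1  1  1  2  2  2  3  3  3  4  4  0  0  0  1  1  1  2  2  2  3  3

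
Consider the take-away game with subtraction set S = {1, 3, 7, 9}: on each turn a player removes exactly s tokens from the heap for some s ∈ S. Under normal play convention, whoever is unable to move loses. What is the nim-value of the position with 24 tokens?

G(0) = 0
G(1) = mex{0} = 1
G(2) = mex{1} = 0
G(3) = mex{0,0} = 1
G(4) = mex{1,1} = 0
G(5) = mex{0,0} = 1
G(6) = mex{1,1} = 0
G(7) = mex{0,0,0} = 1
G(8) = mex{1,1,1} = 0
G(9) = mex{0,0,0,0} = 1
G(10) = mex{1,1,1,1} = 0
G(11) = mex{0,0,0,0} = 1
G(12) = mex{1,1,1,1} = 0
G(13) = mex{0,0,0,0} = 1
G(14) = mex{1,1,1,1} = 0
G(15) = mex{0,0,0,0} = 1
G(16) = mex{1,1,1,1} = 0
G(17) = mex{0,0,0,0} = 1
G(18) = mex{1,1,1,1} = 0
G(19) = mex{0,0,0,0} = 1
G(20) = mex{1,1,1,1} = 0
G(21) = mex{0,0,0,0} = 1
G(22) = mex{1,1,1,1} = 0
G(23) = mex{0,0,0,0} = 1
G(24) = mex{1,1,1,1} = 0

0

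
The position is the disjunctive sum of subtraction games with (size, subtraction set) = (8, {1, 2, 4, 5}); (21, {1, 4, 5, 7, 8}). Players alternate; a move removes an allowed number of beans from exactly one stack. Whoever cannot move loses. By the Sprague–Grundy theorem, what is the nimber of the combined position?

6

Stack A, S = {1, 2, 4, 5}:
n : 0 1 2 3 4 5 6 7 8
G : 0 1 2 0 1 2 0 1 2
G_A(8) = 2.
Stack B, S = {1, 4, 5, 7, 8}:
G(0) = 0
G(1) = mex{0} = 1
G(2) = mex{1} = 0
G(3) = mex{0} = 1
G(4) = mex{1,0} = 2
G(5) = mex{2,1,0} = 3
G(6) = mex{3,0,1} = 2
G(7) = mex{2,1,0,0} = 3
G(8) = mex{3,2,1,1,0} = 4
G(9) = mex{4,3,2,0,1} = 5
G(10) = mex{5,2,3,1,0} = 4
G(11) = mex{4,3,2,2,1} = 0
G(12) = mex{0,4,3,3,2} = 1
G(13) = mex{1,5,4,2,3} = 0
G(14) = mex{0,4,5,3,2} = 1
G(15) = mex{1,0,4,4,3} = 2
G(16) = mex{2,1,0,5,4} = 3
G(17) = mex{3,0,1,4,5} = 2
G(18) = mex{2,1,0,0,4} = 3
G(19) = mex{3,2,1,1,0} = 4
G(20) = mex{4,3,2,0,1} = 5
G(21) = mex{5,2,3,1,0} = 4
G_B(21) = 4.
Combined Grundy value = 2 ⊕ 4 = 6.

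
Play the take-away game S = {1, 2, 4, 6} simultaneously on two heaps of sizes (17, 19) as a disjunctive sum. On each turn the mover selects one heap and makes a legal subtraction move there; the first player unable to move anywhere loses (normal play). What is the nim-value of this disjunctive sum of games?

All heaps use S = {1, 2, 4, 6}:
n :  0  1  2  3  4  5  6  7  8  9 10 11 12 13 14 15 16 17 18 19
G :  0  1  2  0  1  2  3  4  0  1  2  0  1  2  3  4  0  1  2  0
Heap A: G(17) = 1.
Heap B: G(19) = 0.
Combined Grundy value = 1 ⊕ 0 = 1.

1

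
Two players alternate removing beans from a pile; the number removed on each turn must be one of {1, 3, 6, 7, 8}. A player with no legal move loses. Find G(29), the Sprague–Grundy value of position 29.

1

n :  0  1  2  3  4  5  6  7  8  9 10 11 12 13 14 15 16 17 18 19 20 21 22 23 24 25 26 27 28 29
G :  0  1  0  1  0  1  2  3  2  3  2  3  4  0  1  0  1  0  1  2  3  2  3  2  3  4  0  1  0  1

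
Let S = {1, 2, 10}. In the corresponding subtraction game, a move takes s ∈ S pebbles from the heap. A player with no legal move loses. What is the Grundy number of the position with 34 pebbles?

n :  0  1  2  3  4  5  6  7  8  9 10 11 12 13 14 15 16 17 18 19 20 21 22 23 24 25 26 27 28 29 30 31 32 33 34
G :  0  1  2  0  1  2  0  1  2  0  1  2  0  1  2  0  1  2  0  1  2  0  1  2  0  1  2  0  1  2  0  1  2  0  1

1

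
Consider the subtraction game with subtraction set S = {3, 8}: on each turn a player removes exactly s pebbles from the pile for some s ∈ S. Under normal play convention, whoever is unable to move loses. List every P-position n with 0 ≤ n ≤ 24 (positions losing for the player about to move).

G(0) = 0
G(1) = mex{} = 0
G(2) = mex{} = 0
G(3) = mex{0} = 1
G(4) = mex{0} = 1
G(5) = mex{0} = 1
G(6) = mex{1} = 0
G(7) = mex{1} = 0
G(8) = mex{1,0} = 2
G(9) = mex{0,0} = 1
G(10) = mex{0,0} = 1
G(11) = mex{2,1} = 0
G(12) = mex{1,1} = 0
G(13) = mex{1,1} = 0
G(14) = mex{0,0} = 1
G(15) = mex{0,0} = 1
G(16) = mex{0,2} = 1
G(17) = mex{1,1} = 0
G(18) = mex{1,1} = 0
G(19) = mex{1,0} = 2
G(20) = mex{0,0} = 1
G(21) = mex{0,0} = 1
G(22) = mex{2,1} = 0
G(23) = mex{1,1} = 0
G(24) = mex{1,1} = 0
P-positions are exactly the n with G(n) = 0.

0, 1, 2, 6, 7, 11, 12, 13, 17, 18, 22, 23, 24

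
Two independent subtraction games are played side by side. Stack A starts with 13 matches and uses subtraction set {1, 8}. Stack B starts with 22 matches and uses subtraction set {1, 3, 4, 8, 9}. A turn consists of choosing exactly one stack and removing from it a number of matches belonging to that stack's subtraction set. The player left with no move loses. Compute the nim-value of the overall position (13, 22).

3

Stack A, S = {1, 8}:
n :  0  1  2  3  4  5  6  7  8  9 10 11 12 13
G :  0  1  0  1  0  1  0  1  2  0  1  0  1  0
G_A(13) = 0.
Stack B, S = {1, 3, 4, 8, 9}:
n :  0  1  2  3  4  5  6  7  8  9 10 11 12 13 14 15 16 17 18 19 20 21 22
G :  0  1  0  1  2  3  2  0  1  4  3  2  0  1  0  1  2  3  2  0  1  4  3
G_B(22) = 3.
Combined Grundy value = 0 ⊕ 3 = 3.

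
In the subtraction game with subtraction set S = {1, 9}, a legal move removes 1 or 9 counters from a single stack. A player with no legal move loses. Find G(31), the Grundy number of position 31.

G(0) = 0
G(1) = mex{0} = 1
G(2) = mex{1} = 0
G(3) = mex{0} = 1
G(4) = mex{1} = 0
G(5) = mex{0} = 1
G(6) = mex{1} = 0
G(7) = mex{0} = 1
G(8) = mex{1} = 0
G(9) = mex{0,0} = 1
G(10) = mex{1,1} = 0
G(11) = mex{0,0} = 1
G(12) = mex{1,1} = 0
G(13) = mex{0,0} = 1
G(14) = mex{1,1} = 0
G(15) = mex{0,0} = 1
G(16) = mex{1,1} = 0
G(17) = mex{0,0} = 1
G(18) = mex{1,1} = 0
G(19) = mex{0,0} = 1
G(20) = mex{1,1} = 0
G(21) = mex{0,0} = 1
G(22) = mex{1,1} = 0
G(23) = mex{0,0} = 1
G(24) = mex{1,1} = 0
G(25) = mex{0,0} = 1
G(26) = mex{1,1} = 0
G(27) = mex{0,0} = 1
G(28) = mex{1,1} = 0
G(29) = mex{0,0} = 1
G(30) = mex{1,1} = 0
G(31) = mex{0,0} = 1

1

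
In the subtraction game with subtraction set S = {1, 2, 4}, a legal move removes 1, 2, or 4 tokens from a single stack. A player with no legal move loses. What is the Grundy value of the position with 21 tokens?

0

G(0) = 0
G(1) = mex{0} = 1
G(2) = mex{1,0} = 2
G(3) = mex{2,1} = 0
G(4) = mex{0,2,0} = 1
G(5) = mex{1,0,1} = 2
G(6) = mex{2,1,2} = 0
G(7) = mex{0,2,0} = 1
G(8) = mex{1,0,1} = 2
G(9) = mex{2,1,2} = 0
G(10) = mex{0,2,0} = 1
G(11) = mex{1,0,1} = 2
G(12) = mex{2,1,2} = 0
G(13) = mex{0,2,0} = 1
G(14) = mex{1,0,1} = 2
G(15) = mex{2,1,2} = 0
G(16) = mex{0,2,0} = 1
G(17) = mex{1,0,1} = 2
G(18) = mex{2,1,2} = 0
G(19) = mex{0,2,0} = 1
G(20) = mex{1,0,1} = 2
G(21) = mex{2,1,2} = 0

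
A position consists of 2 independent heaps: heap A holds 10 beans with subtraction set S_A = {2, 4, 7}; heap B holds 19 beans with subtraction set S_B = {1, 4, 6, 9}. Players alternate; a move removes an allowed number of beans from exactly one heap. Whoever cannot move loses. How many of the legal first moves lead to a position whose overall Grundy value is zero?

0

Heap A, S = {2, 4, 7}:
G(0) = 0
G(1) = mex{} = 0
G(2) = mex{0} = 1
G(3) = mex{0} = 1
G(4) = mex{1,0} = 2
G(5) = mex{1,0} = 2
G(6) = mex{2,1} = 0
G(7) = mex{2,1,0} = 3
G(8) = mex{0,2,0} = 1
G(9) = mex{3,2,1} = 0
G(10) = mex{1,0,1} = 2
G_A(10) = 2.
Heap B, S = {1, 4, 6, 9}:
G(0) = 0
G(1) = mex{0} = 1
G(2) = mex{1} = 0
G(3) = mex{0} = 1
G(4) = mex{1,0} = 2
G(5) = mex{2,1} = 0
G(6) = mex{0,0,0} = 1
G(7) = mex{1,1,1} = 0
G(8) = mex{0,2,0} = 1
G(9) = mex{1,0,1,0} = 2
G(10) = mex{2,1,2,1} = 0
G(11) = mex{0,0,0,0} = 1
G(12) = mex{1,1,1,1} = 0
G(13) = mex{0,2,0,2} = 1
G(14) = mex{1,0,1,0} = 2
G(15) = mex{2,1,2,1} = 0
G(16) = mex{0,0,0,0} = 1
G(17) = mex{1,1,1,1} = 0
G(18) = mex{0,2,0,2} = 1
G(19) = mex{1,0,1,0} = 2
G_B(19) = 2.
Combined Grundy value = 2 ⊕ 2 = 0.
A winning move leaves total XOR = 0, i.e. changes one component's Grundy value g to g ⊕ X where X is the current total.
Heap A: target g' = 2⊕0 = 2, but every legal move changes the Grundy value (mex property), so 0 moves.
Heap B: target g' = 2⊕0 = 2, but every legal move changes the Grundy value (mex property), so 0 moves.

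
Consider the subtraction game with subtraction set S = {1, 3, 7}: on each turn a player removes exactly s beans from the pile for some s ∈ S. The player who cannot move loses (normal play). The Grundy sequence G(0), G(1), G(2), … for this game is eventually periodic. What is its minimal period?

2

G(0) = 0
G(1) = mex{0} = 1
G(2) = mex{1} = 0
G(3) = mex{0,0} = 1
G(4) = mex{1,1} = 0
G(5) = mex{0,0} = 1
G(6) = mex{1,1} = 0
G(7) = mex{0,0,0} = 1
G(8) = mex{1,1,1} = 0
G(9) = mex{0,0,0} = 1
G(10) = mex{1,1,1} = 0
G(11) = mex{0,0,0} = 1
G(12) = mex{1,1,1} = 0
G(13) = mex{0,0,0} = 1
G(14) = mex{1,1,1} = 0
G(n+2) = G(n) holds for n = 0,…,6 (a full window of length max(S) = 7), so the sequence is purely periodic with period 2.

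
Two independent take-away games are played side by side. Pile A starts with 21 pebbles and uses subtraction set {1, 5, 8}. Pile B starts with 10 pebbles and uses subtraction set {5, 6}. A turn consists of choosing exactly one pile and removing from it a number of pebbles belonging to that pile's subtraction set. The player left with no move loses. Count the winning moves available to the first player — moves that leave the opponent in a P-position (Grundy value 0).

Pile A, S = {1, 5, 8}:
n :  0  1  2  3  4  5  6  7  8  9 10 11 12 13 14 15 16 17 18 19 20 21
G :  0  1  0  1  0  1  0  1  2  3  2  3  2  0  1  0  1  0  1  0  1  2
G_A(21) = 2.
Pile B, S = {5, 6}:
n :  0  1  2  3  4  5  6  7  8  9 10
G :  0  0  0  0  0  1  1  1  1  1  2
G_B(10) = 2.
Combined Grundy value = 2 ⊕ 2 = 0.
A winning move leaves total XOR = 0, i.e. changes one component's Grundy value g to g ⊕ X where X is the current total.
Pile A: target g' = 2⊕0 = 2, but every legal move changes the Grundy value (mex property), so 0 moves.
Pile B: target g' = 2⊕0 = 2, but every legal move changes the Grundy value (mex property), so 0 moves.

0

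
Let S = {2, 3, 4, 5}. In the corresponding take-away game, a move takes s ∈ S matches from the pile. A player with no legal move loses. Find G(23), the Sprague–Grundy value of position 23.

1

n :  0  1  2  3  4  5  6  7  8  9 10 11 12 13 14 15 16 17 18 19 20 21 22 23
G :  0  0  1  1  2  2  3  0  0  1  1  2  2  3  0  0  1  1  2  2  3  0  0  1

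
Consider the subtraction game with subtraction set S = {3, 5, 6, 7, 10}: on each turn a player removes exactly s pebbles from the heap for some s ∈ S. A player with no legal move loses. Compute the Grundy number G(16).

n :  0  1  2  3  4  5  6  7  8  9 10 11 12 13 14 15 16
G :  0  0  0  1  1  1  2  2  2  3  3  3  4  0  0  0  1

1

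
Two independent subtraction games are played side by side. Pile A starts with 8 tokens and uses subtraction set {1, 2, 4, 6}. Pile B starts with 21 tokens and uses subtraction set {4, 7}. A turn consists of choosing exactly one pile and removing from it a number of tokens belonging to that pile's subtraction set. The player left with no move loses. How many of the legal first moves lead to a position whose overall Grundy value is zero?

Pile A, S = {1, 2, 4, 6}:
G(0) = 0
G(1) = mex{0} = 1
G(2) = mex{1,0} = 2
G(3) = mex{2,1} = 0
G(4) = mex{0,2,0} = 1
G(5) = mex{1,0,1} = 2
G(6) = mex{2,1,2,0} = 3
G(7) = mex{3,2,0,1} = 4
G(8) = mex{4,3,1,2} = 0
G_A(8) = 0.
Pile B, S = {4, 7}:
G(0) = 0
G(1) = mex{} = 0
G(2) = mex{} = 0
G(3) = mex{} = 0
G(4) = mex{0} = 1
G(5) = mex{0} = 1
G(6) = mex{0} = 1
G(7) = mex{0,0} = 1
G(8) = mex{1,0} = 2
G(9) = mex{1,0} = 2
G(10) = mex{1,0} = 2
G(11) = mex{1,1} = 0
G(12) = mex{2,1} = 0
G(13) = mex{2,1} = 0
G(14) = mex{2,1} = 0
G(15) = mex{0,2} = 1
G(16) = mex{0,2} = 1
G(17) = mex{0,2} = 1
G(18) = mex{0,0} = 1
G(19) = mex{1,0} = 2
G(20) = mex{1,0} = 2
G(21) = mex{1,0} = 2
G_B(21) = 2.
Combined Grundy value = 0 ⊕ 2 = 2.
A winning move leaves total XOR = 0, i.e. changes one component's Grundy value g to g ⊕ X where X is the current total.
Pile A: need g' = 0⊕2 = 2. Options: 8−1→G=4, 8−2→G=3, 8−4→G=1, 8−6→G=2. Hits: 1.
Pile B: need g' = 2⊕2 = 0. Options: 21−4→G=1, 21−7→G=0. Hits: 1.

2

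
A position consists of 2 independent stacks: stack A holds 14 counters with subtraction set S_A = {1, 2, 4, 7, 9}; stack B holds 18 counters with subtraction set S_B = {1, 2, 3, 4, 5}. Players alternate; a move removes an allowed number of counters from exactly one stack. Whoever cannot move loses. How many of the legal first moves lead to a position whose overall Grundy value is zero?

0

Stack A, S = {1, 2, 4, 7, 9}:
G(0) = 0
G(1) = mex{0} = 1
G(2) = mex{1,0} = 2
G(3) = mex{2,1} = 0
G(4) = mex{0,2,0} = 1
G(5) = mex{1,0,1} = 2
G(6) = mex{2,1,2} = 0
G(7) = mex{0,2,0,0} = 1
G(8) = mex{1,0,1,1} = 2
G(9) = mex{2,1,2,2,0} = 3
G(10) = mex{3,2,0,0,1} = 4
G(11) = mex{4,3,1,1,2} = 0
G(12) = mex{0,4,2,2,0} = 1
G(13) = mex{1,0,3,0,1} = 2
G(14) = mex{2,1,4,1,2} = 0
G_A(14) = 0.
Stack B, S = {1, 2, 3, 4, 5}:
n :  0  1  2  3  4  5  6  7  8  9 10 11 12 13 14 15 16 17 18
G :  0  1  2  3  4  5  0  1  2  3  4  5  0  1  2  3  4  5  0
G_B(18) = 0.
Combined Grundy value = 0 ⊕ 0 = 0.
A winning move leaves total XOR = 0, i.e. changes one component's Grundy value g to g ⊕ X where X is the current total.
Stack A: target g' = 0⊕0 = 0, but every legal move changes the Grundy value (mex property), so 0 moves.
Stack B: target g' = 0⊕0 = 0, but every legal move changes the Grundy value (mex property), so 0 moves.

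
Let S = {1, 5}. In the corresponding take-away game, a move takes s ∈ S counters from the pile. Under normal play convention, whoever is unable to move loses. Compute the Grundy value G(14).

G(0) = 0
G(1) = mex{0} = 1
G(2) = mex{1} = 0
G(3) = mex{0} = 1
G(4) = mex{1} = 0
G(5) = mex{0,0} = 1
G(6) = mex{1,1} = 0
G(7) = mex{0,0} = 1
G(8) = mex{1,1} = 0
G(9) = mex{0,0} = 1
G(10) = mex{1,1} = 0
G(11) = mex{0,0} = 1
G(12) = mex{1,1} = 0
G(13) = mex{0,0} = 1
G(14) = mex{1,1} = 0

0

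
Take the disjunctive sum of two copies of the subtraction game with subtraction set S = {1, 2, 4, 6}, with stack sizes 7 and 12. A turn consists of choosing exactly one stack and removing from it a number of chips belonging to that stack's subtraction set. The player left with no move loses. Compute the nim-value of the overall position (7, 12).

All stacks use S = {1, 2, 4, 6}:
n :  0  1  2  3  4  5  6  7  8  9 10 11 12
G :  0  1  2  0  1  2  3  4  0  1  2  0  1
Stack A: G(7) = 4.
Stack B: G(12) = 1.
Combined Grundy value = 4 ⊕ 1 = 5.

5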